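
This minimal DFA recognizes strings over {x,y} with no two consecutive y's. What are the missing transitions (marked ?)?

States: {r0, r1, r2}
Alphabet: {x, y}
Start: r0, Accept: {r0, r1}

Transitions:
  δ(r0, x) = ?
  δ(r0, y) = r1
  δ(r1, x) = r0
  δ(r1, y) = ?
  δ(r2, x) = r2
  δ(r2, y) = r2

From the language and accept set, identify what each state tracks — r0: last symbol not y (ok); r1: last symbol y (ok); r2: saw yy (dead).
Each missing δ(q, a) is the state matching the new tracked value after reading a.
δ(r0, x) = r0; δ(r1, y) = r2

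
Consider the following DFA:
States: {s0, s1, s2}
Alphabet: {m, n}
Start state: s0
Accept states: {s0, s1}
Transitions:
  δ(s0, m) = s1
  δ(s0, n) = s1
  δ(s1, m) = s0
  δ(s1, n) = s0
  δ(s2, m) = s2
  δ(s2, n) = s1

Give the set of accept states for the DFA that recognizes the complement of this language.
Complement accept states = All states \ Original accept states
= {s0, s1, s2} \ {s0, s1}
{s2}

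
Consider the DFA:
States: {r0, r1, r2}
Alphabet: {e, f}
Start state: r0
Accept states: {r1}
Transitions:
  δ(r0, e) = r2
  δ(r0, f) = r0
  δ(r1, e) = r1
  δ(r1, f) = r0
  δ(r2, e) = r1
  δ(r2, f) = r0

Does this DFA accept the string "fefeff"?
Processing string "fefeff":
  r0 --f--> r0
  r0 --e--> r2
  r2 --f--> r0
  r0 --e--> r2
  r2 --f--> r0
  r0 --f--> r0
Final state: r0
Accept states: {r1}
No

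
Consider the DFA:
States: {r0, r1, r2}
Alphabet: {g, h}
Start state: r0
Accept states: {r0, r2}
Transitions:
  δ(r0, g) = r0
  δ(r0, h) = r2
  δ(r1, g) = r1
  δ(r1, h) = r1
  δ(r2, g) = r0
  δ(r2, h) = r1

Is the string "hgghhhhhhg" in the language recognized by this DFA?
Processing string "hgghhhhhhg":
  r0 --h--> r2
  r2 --g--> r0
  r0 --g--> r0
  r0 --h--> r2
  r2 --h--> r1
  r1 --h--> r1
  r1 --h--> r1
  r1 --h--> r1
  r1 --h--> r1
  r1 --g--> r1
Final state: r1
Accept states: {r0, r2}
No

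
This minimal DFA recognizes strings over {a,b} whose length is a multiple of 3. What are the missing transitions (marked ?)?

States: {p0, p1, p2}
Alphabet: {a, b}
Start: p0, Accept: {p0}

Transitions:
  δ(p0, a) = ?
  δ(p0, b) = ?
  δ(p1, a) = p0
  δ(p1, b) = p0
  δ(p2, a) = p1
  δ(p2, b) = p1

From the language and accept set, identify what each state tracks — p0: length ≡ 0 (mod 3); p1: length ≡ 2 (mod 3); p2: length ≡ 1 (mod 3).
Each missing δ(q, a) is the state matching the new tracked value after reading a.
δ(p0, a) = p2; δ(p0, b) = p2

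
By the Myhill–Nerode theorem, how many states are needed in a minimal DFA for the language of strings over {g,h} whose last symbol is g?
By Myhill–Nerode, count the distinguishable equivalence classes: 2^1 = 2 classes — the DFA must remember the last 1 symbol read; every pair of distinct length-1 suffixes is distinguishable by some continuation.
2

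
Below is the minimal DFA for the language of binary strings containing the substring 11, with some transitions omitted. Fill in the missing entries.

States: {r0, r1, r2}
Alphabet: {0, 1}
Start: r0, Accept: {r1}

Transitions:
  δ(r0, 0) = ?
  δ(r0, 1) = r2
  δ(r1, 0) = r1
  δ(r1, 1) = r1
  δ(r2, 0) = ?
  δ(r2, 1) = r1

From the language and accept set, identify what each state tracks — r0: no progress toward 11; r1: substring 11 seen; r2: one trailing 1.
Each missing δ(q, a) is the state matching the new tracked value after reading a.
δ(r0, 0) = r0; δ(r2, 0) = r0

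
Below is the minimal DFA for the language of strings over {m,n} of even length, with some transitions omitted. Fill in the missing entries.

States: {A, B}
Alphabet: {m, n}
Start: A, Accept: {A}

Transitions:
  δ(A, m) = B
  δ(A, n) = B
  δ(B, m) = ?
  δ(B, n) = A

From the language and accept set, identify what each state tracks — A: even length so far; B: odd length so far.
Each missing δ(q, a) is the state matching the new tracked value after reading a.
δ(B, m) = A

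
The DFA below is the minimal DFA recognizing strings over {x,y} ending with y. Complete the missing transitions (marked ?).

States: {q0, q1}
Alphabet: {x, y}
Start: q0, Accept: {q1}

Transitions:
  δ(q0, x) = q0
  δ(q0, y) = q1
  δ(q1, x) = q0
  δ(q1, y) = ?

From the language and accept set, identify what each state tracks — q0: last symbol not y; q1: last symbol is y.
Each missing δ(q, a) is the state matching the new tracked value after reading a.
δ(q1, y) = q1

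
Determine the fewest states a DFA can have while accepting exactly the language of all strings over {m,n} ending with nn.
By Myhill–Nerode, count the distinguishable equivalence classes: 3 classes — one per longest suffix of the input that is a prefix of 'nn' (lengths 0 through 2); only the length-2 class is accepting.
3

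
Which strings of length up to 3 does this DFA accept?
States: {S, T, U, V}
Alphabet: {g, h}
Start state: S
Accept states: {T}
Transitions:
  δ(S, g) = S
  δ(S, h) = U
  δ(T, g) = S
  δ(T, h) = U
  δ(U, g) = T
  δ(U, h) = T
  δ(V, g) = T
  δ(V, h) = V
hg, hh, ghg, ghh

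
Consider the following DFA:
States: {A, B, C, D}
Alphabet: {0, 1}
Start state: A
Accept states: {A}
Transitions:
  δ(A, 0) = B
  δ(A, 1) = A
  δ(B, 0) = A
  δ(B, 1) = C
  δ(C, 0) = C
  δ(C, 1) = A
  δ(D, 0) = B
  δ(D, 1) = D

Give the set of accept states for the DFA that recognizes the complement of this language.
Complement accept states = All states \ Original accept states
= {A, B, C, D} \ {A}
{B, C, D}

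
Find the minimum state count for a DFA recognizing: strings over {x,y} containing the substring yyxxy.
By Myhill–Nerode, count the distinguishable equivalence classes: 6 classes — one per longest suffix of the input that is a prefix of 'yyxxy' (lengths 0 through 4), plus an absorbing 'already seen yyxxy' class.
6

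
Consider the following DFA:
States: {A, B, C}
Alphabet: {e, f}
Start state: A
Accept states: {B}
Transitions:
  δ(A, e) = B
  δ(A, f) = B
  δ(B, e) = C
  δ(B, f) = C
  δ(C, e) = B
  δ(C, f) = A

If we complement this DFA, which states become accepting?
Complement accept states = All states \ Original accept states
= {A, B, C} \ {B}
{A, C}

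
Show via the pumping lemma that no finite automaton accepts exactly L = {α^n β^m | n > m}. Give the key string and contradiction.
Assume L is regular with pumping length p. Idea: pumping down the α-block drops the α-count to at most the β-count.
Choose s = α^(p+1) β^p ∈ L (|s| = 2p+1 ≥ p). By the pumping lemma, s = xyz with |xy| ≤ p, |y| > 0, so y = α^k with k ≥ 1. Take i = 0: xz = α^(p+1−k) β^p. Since k ≥ 1, p+1−k ≤ p, so the number of α's is no longer strictly greater than the number of β's, hence xz ∉ L.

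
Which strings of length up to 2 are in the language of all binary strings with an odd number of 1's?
1, 01, 10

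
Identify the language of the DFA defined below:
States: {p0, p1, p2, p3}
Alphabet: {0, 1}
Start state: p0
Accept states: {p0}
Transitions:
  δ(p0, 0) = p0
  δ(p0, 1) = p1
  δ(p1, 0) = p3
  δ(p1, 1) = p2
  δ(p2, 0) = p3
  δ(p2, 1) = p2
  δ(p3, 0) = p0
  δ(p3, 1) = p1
Testing a few strings:
  '101' → reject
  '11' → reject
  '011' → reject
  '0010' → reject
State roles: p0=value ≡ 0 (mod 4); p1=value ≡ 1 (mod 4); p2=value ≡ 3 (mod 4); p3=value ≡ 2 (mod 4)
All binary strings representing a multiple of 4 (read in base 2; leading zeros allowed and ε counts as 0)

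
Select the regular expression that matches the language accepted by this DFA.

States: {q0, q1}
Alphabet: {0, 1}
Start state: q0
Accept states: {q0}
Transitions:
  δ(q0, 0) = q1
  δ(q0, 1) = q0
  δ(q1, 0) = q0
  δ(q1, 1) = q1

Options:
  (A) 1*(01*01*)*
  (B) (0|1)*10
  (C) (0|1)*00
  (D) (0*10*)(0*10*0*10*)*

Check each option against the DFA on short strings; one disagreement eliminates an option:
  (A) 1*(01*01*)*: agrees with the DFA on every string of length ≤ 6
  (B) (0|1)*10: on ε the DFA stays in q0 and accepts (q0 ∈ Accept), but the regex does not match it → eliminate
  (C) (0|1)*00: on ε the DFA stays in q0 and accepts (q0 ∈ Accept), but the regex does not match it → eliminate
  (D) (0*10*)(0*10*0*10*)*: on ε the DFA stays in q0 and accepts (q0 ∈ Accept), but the regex does not match it → eliminate
Only (A) is consistent with the DFA.
(A) 1*(01*01*)*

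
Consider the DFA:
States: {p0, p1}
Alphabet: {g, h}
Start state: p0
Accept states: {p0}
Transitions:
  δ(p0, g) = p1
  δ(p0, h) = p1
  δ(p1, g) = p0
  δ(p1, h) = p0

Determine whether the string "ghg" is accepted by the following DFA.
Processing string "ghg":
  p0 --g--> p1
  p1 --h--> p0
  p0 --g--> p1
Final state: p1
Accept states: {p0}
No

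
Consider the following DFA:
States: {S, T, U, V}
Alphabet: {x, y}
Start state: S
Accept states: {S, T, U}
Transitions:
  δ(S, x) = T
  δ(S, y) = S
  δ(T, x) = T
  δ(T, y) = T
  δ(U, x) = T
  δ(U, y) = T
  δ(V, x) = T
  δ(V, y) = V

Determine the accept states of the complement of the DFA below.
Complement accept states = All states \ Original accept states
= {S, T, U, V} \ {S, T, U}
{V}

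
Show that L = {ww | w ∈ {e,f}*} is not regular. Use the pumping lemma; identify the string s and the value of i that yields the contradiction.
Assume L is regular with pumping length p. Idea: pumping the leading e-block breaks the equality of the two halves.
Choose s = e^p f e^p f ∈ L (with w = e^p f). |s| = 2p+2 ≥ p. By the pumping lemma, s = xyz with |xy| ≤ p, |y| > 0, so y = e^k with k ≥ 1, in the first e-block. Then xy²z = e^(p+k) f e^p f, of length 2p+2+k. If k is odd this length is odd, so it cannot be of the form ww. If k is even, each half has length p+1+k/2 ≤ p+k, so the first half lies entirely inside the leading e-block and contains no f, while the second half ends in f; the halves differ. Either way xy²z ∉ L.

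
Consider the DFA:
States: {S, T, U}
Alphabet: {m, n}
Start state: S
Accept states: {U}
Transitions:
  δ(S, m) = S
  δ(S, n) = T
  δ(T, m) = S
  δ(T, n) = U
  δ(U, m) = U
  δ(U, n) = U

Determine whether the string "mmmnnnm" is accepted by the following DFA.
Processing string "mmmnnnm":
  S --m--> S
  S --m--> S
  S --m--> S
  S --n--> T
  T --n--> U
  U --n--> U
  U --m--> U
Final state: U
Accept states: {U}
Yes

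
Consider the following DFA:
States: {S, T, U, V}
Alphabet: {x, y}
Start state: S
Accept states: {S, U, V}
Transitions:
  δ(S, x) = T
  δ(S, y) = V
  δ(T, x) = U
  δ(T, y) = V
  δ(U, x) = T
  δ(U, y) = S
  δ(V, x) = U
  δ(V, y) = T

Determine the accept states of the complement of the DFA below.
Complement accept states = All states \ Original accept states
= {S, T, U, V} \ {S, U, V}
{T}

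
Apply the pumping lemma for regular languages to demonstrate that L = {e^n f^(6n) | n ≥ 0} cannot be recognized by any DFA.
Assume L is regular with pumping length p. Idea: pumping the e-block breaks the 1:6 ratio.
Choose s = e^p f^(6p) (length 7p ≥ p). By the pumping lemma, s = xyz with |xy| ≤ p, |y| > 0, so y = e^k with k ≥ 1. Then xy²z = e^(p+k) f^(6p). For this to be in L we would need 6p = 6(p+k), i.e. 6k = 0, contradicting k ≥ 1. So xy²z ∉ L.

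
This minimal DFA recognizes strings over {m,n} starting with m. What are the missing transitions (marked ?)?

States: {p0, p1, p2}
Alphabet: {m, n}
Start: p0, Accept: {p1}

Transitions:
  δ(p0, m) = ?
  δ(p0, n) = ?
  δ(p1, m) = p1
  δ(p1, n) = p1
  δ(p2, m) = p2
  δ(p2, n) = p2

From the language and accept set, identify what each state tracks — p0: no input read; p1: started with m; p2: started with n (dead).
Each missing δ(q, a) is the state matching the new tracked value after reading a.
δ(p0, m) = p1; δ(p0, n) = p2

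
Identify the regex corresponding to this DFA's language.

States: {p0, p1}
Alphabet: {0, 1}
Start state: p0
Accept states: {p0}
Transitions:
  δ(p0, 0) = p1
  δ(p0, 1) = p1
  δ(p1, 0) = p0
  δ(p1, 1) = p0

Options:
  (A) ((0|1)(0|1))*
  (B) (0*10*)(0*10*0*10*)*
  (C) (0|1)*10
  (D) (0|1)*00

Check each option against the DFA on short strings; one disagreement eliminates an option:
  (A) ((0|1)(0|1))*: agrees with the DFA on every string of length ≤ 6
  (B) (0*10*)(0*10*0*10*)*: on ε the DFA stays in p0 and accepts (p0 ∈ Accept), but the regex does not match it → eliminate
  (C) (0|1)*10: on ε the DFA stays in p0 and accepts (p0 ∈ Accept), but the regex does not match it → eliminate
  (D) (0|1)*00: on ε the DFA stays in p0 and accepts (p0 ∈ Accept), but the regex does not match it → eliminate
Only (A) is consistent with the DFA.
(A) ((0|1)(0|1))*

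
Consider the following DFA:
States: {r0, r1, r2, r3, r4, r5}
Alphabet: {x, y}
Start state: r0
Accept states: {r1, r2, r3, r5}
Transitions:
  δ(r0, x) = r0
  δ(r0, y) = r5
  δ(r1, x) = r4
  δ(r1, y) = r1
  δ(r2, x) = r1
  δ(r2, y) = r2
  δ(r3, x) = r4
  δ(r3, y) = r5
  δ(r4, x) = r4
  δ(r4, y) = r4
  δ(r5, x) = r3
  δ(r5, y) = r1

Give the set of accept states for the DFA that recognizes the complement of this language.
Complement accept states = All states \ Original accept states
= {r0, r1, r2, r3, r4, r5} \ {r1, r2, r3, r5}
{r0, r4}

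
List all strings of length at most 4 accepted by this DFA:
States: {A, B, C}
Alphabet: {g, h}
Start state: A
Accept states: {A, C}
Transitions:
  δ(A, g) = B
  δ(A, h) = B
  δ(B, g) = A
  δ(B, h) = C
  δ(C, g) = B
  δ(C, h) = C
ε, gg, gh, hg, hh, ghh, hhh, gggg, gggh, gghg, gghh, ghgg, ghgh, ghhh, hggg, hggh, hghg, hghh, hhgg, hhgh, hhhh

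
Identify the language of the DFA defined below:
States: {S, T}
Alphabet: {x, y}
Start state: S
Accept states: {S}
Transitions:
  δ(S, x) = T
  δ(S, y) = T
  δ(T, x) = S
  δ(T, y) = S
Testing a few strings:
  'x' → reject
  'xyy' → reject
  'yyx' → reject
  'xxx' → reject
State roles: S=even length so far; T=odd length so far
All strings over {x,y} of even length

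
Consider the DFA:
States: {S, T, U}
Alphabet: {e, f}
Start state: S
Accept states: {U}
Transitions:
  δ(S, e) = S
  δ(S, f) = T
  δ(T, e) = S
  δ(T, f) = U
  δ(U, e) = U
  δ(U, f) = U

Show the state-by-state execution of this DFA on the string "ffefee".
read 'f': S → T
  read 'f': T → U
  read 'e': U → U
  read 'f': U → U
  read 'e': U → U
  read 'e': U → U
S -> T -> U -> U -> U -> U -> U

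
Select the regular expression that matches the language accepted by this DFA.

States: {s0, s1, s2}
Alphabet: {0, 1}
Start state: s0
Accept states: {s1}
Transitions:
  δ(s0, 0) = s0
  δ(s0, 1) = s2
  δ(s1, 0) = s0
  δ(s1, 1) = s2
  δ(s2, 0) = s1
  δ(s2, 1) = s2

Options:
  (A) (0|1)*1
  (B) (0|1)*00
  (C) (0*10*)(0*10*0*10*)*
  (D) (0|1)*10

Check each option against the DFA on short strings; one disagreement eliminates an option:
  (A) (0|1)*1: on '1' the DFA goes s0 → s2 and rejects (s2 ∉ Accept), but the regex matches it → eliminate
  (B) (0|1)*00: on '00' the DFA goes s0 → s0 → s0 and rejects (s0 ∉ Accept), but the regex matches it → eliminate
  (C) (0*10*)(0*10*0*10*)*: on '1' the DFA goes s0 → s2 and rejects (s2 ∉ Accept), but the regex matches it → eliminate
  (D) (0|1)*10: agrees with the DFA on every string of length ≤ 6
Only (D) is consistent with the DFA.
(D) (0|1)*10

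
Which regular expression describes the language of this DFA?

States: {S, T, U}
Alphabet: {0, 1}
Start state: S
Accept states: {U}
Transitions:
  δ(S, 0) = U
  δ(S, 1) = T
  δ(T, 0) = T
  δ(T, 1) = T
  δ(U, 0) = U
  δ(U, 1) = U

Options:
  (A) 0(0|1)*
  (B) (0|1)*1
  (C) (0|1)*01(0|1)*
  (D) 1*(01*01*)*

Check each option against the DFA on short strings; one disagreement eliminates an option:
  (A) 0(0|1)*: agrees with the DFA on every string of length ≤ 6
  (B) (0|1)*1: on '0' the DFA goes S → U and accepts (U ∈ Accept), but the regex does not match it → eliminate
  (C) (0|1)*01(0|1)*: on '0' the DFA goes S → U and accepts (U ∈ Accept), but the regex does not match it → eliminate
  (D) 1*(01*01*)*: on ε the DFA stays in S and rejects (S ∉ Accept), but the regex matches it → eliminate
Only (A) is consistent with the DFA.
(A) 0(0|1)*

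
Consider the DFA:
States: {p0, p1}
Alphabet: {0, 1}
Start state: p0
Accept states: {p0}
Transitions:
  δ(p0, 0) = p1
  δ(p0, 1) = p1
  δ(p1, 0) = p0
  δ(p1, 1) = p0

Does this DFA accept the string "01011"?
Processing string "01011":
  p0 --0--> p1
  p1 --1--> p0
  p0 --0--> p1
  p1 --1--> p0
  p0 --1--> p1
Final state: p1
Accept states: {p0}
No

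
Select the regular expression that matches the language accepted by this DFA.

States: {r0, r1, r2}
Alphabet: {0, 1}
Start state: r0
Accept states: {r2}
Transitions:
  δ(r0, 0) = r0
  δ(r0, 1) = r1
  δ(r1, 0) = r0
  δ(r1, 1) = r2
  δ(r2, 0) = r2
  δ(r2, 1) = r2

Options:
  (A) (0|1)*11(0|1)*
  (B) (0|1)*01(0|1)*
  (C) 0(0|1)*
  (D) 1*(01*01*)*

Check each option against the DFA on short strings; one disagreement eliminates an option:
  (A) (0|1)*11(0|1)*: agrees with the DFA on every string of length ≤ 6
  (B) (0|1)*01(0|1)*: on '01' the DFA goes r0 → r0 → r1 and rejects (r1 ∉ Accept), but the regex matches it → eliminate
  (C) 0(0|1)*: on '0' the DFA goes r0 → r0 and rejects (r0 ∉ Accept), but the regex matches it → eliminate
  (D) 1*(01*01*)*: on ε the DFA stays in r0 and rejects (r0 ∉ Accept), but the regex matches it → eliminate
Only (A) is consistent with the DFA.
(A) (0|1)*11(0|1)*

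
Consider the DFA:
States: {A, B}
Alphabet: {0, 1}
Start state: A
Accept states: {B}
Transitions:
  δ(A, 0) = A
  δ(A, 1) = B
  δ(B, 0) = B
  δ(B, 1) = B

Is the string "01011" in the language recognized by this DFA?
Processing string "01011":
  A --0--> A
  A --1--> B
  B --0--> B
  B --1--> B
  B --1--> B
Final state: B
Accept states: {B}
Yes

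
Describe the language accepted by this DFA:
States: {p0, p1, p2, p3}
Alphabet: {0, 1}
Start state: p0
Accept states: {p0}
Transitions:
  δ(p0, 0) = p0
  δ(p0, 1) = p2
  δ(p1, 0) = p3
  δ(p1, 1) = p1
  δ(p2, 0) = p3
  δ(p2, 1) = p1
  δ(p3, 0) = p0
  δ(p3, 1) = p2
Testing a few strings:
  '0000' → accept
  '00' → accept
  '01' → reject
  '011' → reject
State roles: p0=value ≡ 0 (mod 4); p1=value ≡ 3 (mod 4); p2=value ≡ 1 (mod 4); p3=value ≡ 2 (mod 4)
All binary strings representing a multiple of 4 (read in base 2; leading zeros allowed and ε counts as 0)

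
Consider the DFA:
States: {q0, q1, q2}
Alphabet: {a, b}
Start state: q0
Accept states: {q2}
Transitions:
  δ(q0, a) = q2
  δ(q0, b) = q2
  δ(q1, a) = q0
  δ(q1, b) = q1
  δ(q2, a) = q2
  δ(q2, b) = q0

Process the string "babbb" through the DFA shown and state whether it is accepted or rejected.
Processing string "babbb":
  q0 --b--> q2
  q2 --a--> q2
  q2 --b--> q0
  q0 --b--> q2
  q2 --b--> q0
Final state: q0
Accept states: {q2}
No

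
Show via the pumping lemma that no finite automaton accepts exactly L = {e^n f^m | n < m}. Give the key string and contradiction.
Assume L is regular with pumping length p. Idea: pumping up the e-block makes the e-count reach the f-count.
Choose s = e^p f^(p+1) ∈ L. By the pumping lemma, s = xyz with |xy| ≤ p, |y| > 0, so y = e^k with k ≥ 1. Then xy²z = e^(p+k) f^(p+1). Since p+k ≥ p+1, the number of e's is no longer strictly less than the number of f's, so xy²z ∉ L.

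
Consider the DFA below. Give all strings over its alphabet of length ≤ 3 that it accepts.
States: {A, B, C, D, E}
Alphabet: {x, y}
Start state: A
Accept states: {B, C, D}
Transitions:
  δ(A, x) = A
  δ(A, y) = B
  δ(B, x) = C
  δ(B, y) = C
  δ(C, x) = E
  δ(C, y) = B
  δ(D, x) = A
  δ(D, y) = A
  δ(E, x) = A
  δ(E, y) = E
y, xy, yx, yy, xxy, xyx, xyy, yxy, yyy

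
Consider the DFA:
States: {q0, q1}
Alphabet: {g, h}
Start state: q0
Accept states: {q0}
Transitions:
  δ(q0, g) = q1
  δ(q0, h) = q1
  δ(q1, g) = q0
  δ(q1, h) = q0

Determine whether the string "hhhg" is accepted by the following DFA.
Processing string "hhhg":
  q0 --h--> q1
  q1 --h--> q0
  q0 --h--> q1
  q1 --g--> q0
Final state: q0
Accept states: {q0}
Yes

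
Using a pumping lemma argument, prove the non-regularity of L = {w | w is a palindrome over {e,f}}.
Assume L is regular with pumping length p. Idea: pumping the leading e-block breaks the symmetry.
Choose s = e^p f e^p (a palindrome of length 2p+1 ≥ p). By the pumping lemma, s = xyz with |xy| ≤ p, |y| > 0, so y = e^k with k > 0 (xy lies entirely in the first e^p). Then xy²z = e^(p+k) f e^p, which is not a palindrome since p+k ≠ p.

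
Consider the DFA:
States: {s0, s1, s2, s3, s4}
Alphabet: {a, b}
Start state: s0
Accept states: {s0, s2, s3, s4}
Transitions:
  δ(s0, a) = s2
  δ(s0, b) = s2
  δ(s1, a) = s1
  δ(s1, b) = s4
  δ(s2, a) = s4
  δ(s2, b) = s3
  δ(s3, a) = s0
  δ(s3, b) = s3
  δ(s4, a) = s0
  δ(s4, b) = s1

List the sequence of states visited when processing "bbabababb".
read 'b': s0 → s2
  read 'b': s2 → s3
  read 'a': s3 → s0
  read 'b': s0 → s2
  read 'a': s2 → s4
  read 'b': s4 → s1
  read 'a': s1 → s1
  read 'b': s1 → s4
  read 'b': s4 → s1
s0 -> s2 -> s3 -> s0 -> s2 -> s4 -> s1 -> s1 -> s4 -> s1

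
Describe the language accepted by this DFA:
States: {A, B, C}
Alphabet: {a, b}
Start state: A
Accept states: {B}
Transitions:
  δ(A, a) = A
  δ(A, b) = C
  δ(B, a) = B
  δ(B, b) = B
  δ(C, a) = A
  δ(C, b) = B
Testing a few strings:
  'bb' → accept
  'a' → reject
  'b' → reject
  'bab' → reject
State roles: A=no progress toward bb; B=substring bb seen; C=one trailing b
All strings over {a,b} containing the substring bb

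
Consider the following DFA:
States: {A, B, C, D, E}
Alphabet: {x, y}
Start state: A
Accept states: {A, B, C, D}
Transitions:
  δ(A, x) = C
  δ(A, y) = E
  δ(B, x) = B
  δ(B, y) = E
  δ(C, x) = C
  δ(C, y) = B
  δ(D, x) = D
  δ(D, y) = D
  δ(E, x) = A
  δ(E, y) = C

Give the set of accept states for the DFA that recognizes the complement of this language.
Complement accept states = All states \ Original accept states
= {A, B, C, D, E} \ {A, B, C, D}
{E}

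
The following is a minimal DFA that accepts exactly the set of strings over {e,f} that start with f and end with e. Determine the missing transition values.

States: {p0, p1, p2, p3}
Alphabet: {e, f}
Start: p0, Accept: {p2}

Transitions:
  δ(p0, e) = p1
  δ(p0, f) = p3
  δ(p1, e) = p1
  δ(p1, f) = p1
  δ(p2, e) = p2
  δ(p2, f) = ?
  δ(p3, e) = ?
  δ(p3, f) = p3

From the language and accept set, identify what each state tracks — p0: no input read; p1: started with e (dead); p2: started with f, last symbol e; p3: started with f, last symbol f.
Each missing δ(q, a) is the state matching the new tracked value after reading a.
δ(p2, f) = p3; δ(p3, e) = p2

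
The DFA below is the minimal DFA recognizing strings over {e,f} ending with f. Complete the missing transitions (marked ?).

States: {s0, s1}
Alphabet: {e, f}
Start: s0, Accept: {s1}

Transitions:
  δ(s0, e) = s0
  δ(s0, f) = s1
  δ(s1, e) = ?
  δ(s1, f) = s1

From the language and accept set, identify what each state tracks — s0: last symbol not f; s1: last symbol is f.
Each missing δ(q, a) is the state matching the new tracked value after reading a.
δ(s1, e) = s0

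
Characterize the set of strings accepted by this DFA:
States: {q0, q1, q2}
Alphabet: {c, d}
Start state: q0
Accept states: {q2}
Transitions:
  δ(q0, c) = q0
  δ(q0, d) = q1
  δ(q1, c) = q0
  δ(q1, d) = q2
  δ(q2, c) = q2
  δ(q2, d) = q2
Testing a few strings:
  'ccdc' → reject
  'd' → reject
  'ddc' → accept
  'cdc' → reject
State roles: q0=no progress toward dd; q1=one trailing d; q2=substring dd seen
All strings over {c,d} containing the substring dd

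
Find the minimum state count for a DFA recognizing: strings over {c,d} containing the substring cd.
By Myhill–Nerode, count the distinguishable equivalence classes: three classes — no c yet / c seen but no cd / cd seen.
3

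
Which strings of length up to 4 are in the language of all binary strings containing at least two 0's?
00, 000, 001, 010, 100, 0000, 0001, 0010, 0011, 0100, 0101, 0110, 1000, 1001, 1010, 1100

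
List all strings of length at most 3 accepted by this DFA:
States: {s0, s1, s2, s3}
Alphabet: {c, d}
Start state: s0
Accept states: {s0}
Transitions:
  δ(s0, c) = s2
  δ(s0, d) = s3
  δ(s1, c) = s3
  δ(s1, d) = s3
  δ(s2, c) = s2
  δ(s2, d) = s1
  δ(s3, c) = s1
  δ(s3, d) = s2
ε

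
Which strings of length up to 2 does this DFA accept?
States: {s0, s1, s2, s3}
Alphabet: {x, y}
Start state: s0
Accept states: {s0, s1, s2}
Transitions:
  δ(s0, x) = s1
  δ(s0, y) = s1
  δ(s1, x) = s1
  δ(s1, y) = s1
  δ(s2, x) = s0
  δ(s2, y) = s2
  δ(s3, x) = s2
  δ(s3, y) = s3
ε, x, y, xx, xy, yx, yy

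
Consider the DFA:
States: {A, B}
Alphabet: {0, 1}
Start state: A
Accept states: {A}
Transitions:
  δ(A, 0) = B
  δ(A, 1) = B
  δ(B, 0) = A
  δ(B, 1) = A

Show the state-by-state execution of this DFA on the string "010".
read '0': A → B
  read '1': B → A
  read '0': A → B
A -> B -> A -> B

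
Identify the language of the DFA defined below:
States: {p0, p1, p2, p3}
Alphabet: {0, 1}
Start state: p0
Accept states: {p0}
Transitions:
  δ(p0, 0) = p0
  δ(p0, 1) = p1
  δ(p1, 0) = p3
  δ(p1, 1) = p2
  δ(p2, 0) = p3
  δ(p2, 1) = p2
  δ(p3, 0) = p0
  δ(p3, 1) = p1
Testing a few strings:
  '1' → reject
  '001' → reject
  '11' → reject
  '1011' → reject
State roles: p0=value ≡ 0 (mod 4); p1=value ≡ 1 (mod 4); p2=value ≡ 3 (mod 4); p3=value ≡ 2 (mod 4)
All binary strings representing a multiple of 4 (read in base 2; leading zeros allowed and ε counts as 0)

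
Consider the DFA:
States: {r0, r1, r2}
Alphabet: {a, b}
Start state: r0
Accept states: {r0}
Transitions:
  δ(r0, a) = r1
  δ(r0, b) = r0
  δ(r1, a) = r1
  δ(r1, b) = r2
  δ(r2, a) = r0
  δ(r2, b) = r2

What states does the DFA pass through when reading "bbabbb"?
read 'b': r0 → r0
  read 'b': r0 → r0
  read 'a': r0 → r1
  read 'b': r1 → r2
  read 'b': r2 → r2
  read 'b': r2 → r2
r0 -> r0 -> r0 -> r1 -> r2 -> r2 -> r2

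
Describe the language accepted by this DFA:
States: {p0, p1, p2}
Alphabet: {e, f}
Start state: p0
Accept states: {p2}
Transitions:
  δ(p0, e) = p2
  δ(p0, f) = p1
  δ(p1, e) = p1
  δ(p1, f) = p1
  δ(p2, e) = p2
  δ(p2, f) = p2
Testing a few strings:
  'f' → reject
  'eff' → accept
  'ff' → reject
  'fee' → reject
State roles: p0=no input read; p1=started with f (dead); p2=started with e
All strings over {e,f} starting with e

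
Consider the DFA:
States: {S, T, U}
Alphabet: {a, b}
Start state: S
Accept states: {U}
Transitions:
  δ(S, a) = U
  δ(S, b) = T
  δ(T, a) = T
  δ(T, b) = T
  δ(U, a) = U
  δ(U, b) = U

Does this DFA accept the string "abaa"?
Processing string "abaa":
  S --a--> U
  U --b--> U
  U --a--> U
  U --a--> U
Final state: U
Accept states: {U}
Yes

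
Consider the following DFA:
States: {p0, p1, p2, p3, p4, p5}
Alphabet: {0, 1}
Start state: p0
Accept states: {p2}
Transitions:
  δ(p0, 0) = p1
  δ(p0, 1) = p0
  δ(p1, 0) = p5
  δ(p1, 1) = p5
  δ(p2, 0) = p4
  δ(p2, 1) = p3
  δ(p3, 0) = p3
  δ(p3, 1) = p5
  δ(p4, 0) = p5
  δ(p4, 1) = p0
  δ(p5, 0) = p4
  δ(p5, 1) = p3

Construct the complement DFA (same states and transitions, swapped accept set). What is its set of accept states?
Complement accept states = All states \ Original accept states
= {p0, p1, p2, p3, p4, p5} \ {p2}
{p0, p1, p3, p4, p5}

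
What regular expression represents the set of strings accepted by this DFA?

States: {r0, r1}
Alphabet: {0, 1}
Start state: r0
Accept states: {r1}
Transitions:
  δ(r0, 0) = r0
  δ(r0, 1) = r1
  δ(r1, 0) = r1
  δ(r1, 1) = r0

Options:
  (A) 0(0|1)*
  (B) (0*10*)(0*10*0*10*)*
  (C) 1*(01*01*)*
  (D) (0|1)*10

Check each option against the DFA on short strings; one disagreement eliminates an option:
  (A) 0(0|1)*: on '0' the DFA goes r0 → r0 and rejects (r0 ∉ Accept), but the regex matches it → eliminate
  (B) (0*10*)(0*10*0*10*)*: agrees with the DFA on every string of length ≤ 6
  (C) 1*(01*01*)*: on ε the DFA stays in r0 and rejects (r0 ∉ Accept), but the regex matches it → eliminate
  (D) (0|1)*10: on '1' the DFA goes r0 → r1 and accepts (r1 ∈ Accept), but the regex does not match it → eliminate
Only (B) is consistent with the DFA.
(B) (0*10*)(0*10*0*10*)*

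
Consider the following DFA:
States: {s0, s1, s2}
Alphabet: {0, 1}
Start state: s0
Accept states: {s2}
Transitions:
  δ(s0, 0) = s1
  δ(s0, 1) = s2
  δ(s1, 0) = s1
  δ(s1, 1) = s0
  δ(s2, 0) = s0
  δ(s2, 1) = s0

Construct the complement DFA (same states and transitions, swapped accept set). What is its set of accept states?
Complement accept states = All states \ Original accept states
= {s0, s1, s2} \ {s2}
{s0, s1}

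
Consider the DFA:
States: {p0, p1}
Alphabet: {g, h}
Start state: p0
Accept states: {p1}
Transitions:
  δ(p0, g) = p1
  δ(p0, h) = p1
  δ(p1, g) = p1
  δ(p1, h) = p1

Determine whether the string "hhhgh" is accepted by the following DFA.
Processing string "hhhgh":
  p0 --h--> p1
  p1 --h--> p1
  p1 --h--> p1
  p1 --g--> p1
  p1 --h--> p1
Final state: p1
Accept states: {p1}
Yes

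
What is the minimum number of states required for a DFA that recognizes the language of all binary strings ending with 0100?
By Myhill–Nerode, count the distinguishable equivalence classes: 5 classes — one per longest suffix of the input that is a prefix of '0100' (lengths 0 through 4); only the length-4 class is accepting.
5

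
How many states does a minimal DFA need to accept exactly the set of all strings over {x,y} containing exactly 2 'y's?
By Myhill–Nerode, count the distinguishable equivalence classes: 4 classes — having seen 0, 1, 2, or >2 copies of 'y'; the count-2 class is the only accepting one and >2 is dead.
4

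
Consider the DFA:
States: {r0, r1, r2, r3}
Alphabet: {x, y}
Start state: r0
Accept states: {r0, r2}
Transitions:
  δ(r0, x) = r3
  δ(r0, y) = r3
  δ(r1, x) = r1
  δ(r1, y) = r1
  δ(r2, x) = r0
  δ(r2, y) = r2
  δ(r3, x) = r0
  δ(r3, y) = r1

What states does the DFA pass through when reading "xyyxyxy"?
read 'x': r0 → r3
  read 'y': r3 → r1
  read 'y': r1 → r1
  read 'x': r1 → r1
  read 'y': r1 → r1
  read 'x': r1 → r1
  read 'y': r1 → r1
r0 -> r3 -> r1 -> r1 -> r1 -> r1 -> r1 -> r1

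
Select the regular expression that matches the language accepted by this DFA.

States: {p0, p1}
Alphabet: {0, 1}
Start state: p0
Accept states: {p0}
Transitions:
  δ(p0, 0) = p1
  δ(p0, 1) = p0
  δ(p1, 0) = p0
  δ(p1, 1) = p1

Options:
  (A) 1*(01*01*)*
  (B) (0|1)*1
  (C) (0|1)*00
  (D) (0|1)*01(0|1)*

Check each option against the DFA on short strings; one disagreement eliminates an option:
  (A) 1*(01*01*)*: agrees with the DFA on every string of length ≤ 6
  (B) (0|1)*1: on ε the DFA stays in p0 and accepts (p0 ∈ Accept), but the regex does not match it → eliminate
  (C) (0|1)*00: on ε the DFA stays in p0 and accepts (p0 ∈ Accept), but the regex does not match it → eliminate
  (D) (0|1)*01(0|1)*: on ε the DFA stays in p0 and accepts (p0 ∈ Accept), but the regex does not match it → eliminate
Only (A) is consistent with the DFA.
(A) 1*(01*01*)*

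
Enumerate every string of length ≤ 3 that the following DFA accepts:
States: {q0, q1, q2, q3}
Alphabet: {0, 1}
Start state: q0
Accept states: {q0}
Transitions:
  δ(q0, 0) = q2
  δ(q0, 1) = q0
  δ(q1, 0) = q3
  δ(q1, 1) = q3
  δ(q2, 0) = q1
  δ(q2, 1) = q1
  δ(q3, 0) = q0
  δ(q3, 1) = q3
ε, 1, 11, 111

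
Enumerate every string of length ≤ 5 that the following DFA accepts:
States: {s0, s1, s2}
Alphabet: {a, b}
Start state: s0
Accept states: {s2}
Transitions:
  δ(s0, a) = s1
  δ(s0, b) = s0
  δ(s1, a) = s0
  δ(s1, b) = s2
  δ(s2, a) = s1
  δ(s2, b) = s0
ab, bab, aaab, abab, bbab, aabab, abbab, baaab, babab, bbbab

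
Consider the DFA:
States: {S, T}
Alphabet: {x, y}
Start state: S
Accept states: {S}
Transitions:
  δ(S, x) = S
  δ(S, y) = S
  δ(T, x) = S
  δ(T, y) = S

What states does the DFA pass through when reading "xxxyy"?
read 'x': S → S
  read 'x': S → S
  read 'x': S → S
  read 'y': S → S
  read 'y': S → S
S -> S -> S -> S -> S -> S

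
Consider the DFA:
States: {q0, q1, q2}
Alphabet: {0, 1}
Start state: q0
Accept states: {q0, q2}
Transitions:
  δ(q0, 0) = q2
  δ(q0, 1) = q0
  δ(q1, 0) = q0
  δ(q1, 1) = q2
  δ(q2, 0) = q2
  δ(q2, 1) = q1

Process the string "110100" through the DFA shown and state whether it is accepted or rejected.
Processing string "110100":
  q0 --1--> q0
  q0 --1--> q0
  q0 --0--> q2
  q2 --1--> q1
  q1 --0--> q0
  q0 --0--> q2
Final state: q2
Accept states: {q0, q2}
Yes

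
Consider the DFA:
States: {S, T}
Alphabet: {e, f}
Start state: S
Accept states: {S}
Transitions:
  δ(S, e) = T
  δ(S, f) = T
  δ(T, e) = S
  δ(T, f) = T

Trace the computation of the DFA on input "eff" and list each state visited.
read 'e': S → T
  read 'f': T → T
  read 'f': T → T
S -> T -> T -> T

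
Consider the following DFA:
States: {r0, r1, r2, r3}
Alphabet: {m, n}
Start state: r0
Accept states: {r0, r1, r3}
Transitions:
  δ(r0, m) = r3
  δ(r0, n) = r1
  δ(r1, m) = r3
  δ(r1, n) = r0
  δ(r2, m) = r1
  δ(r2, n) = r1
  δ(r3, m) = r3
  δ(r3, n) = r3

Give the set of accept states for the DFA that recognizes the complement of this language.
Complement accept states = All states \ Original accept states
= {r0, r1, r2, r3} \ {r0, r1, r3}
{r2}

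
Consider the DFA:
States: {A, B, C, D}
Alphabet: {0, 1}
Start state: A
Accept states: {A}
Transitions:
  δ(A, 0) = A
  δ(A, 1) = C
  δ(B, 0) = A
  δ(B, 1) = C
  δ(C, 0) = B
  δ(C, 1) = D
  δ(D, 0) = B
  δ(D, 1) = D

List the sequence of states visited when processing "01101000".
read '0': A → A
  read '1': A → C
  read '1': C → D
  read '0': D → B
  read '1': B → C
  read '0': C → B
  read '0': B → A
  read '0': A → A
A -> A -> C -> D -> B -> C -> B -> A -> A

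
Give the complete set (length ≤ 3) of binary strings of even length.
ε, 00, 01, 10, 11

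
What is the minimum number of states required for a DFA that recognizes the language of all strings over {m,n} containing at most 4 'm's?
By Myhill–Nerode, count the distinguishable equivalence classes: 6 classes — having seen 0, 1, …, 4, or >4 copies of 'm'; counts 0 through 4 are accepting and >4 is dead.
6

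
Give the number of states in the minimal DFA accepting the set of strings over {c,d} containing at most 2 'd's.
By Myhill–Nerode, count the distinguishable equivalence classes: 4 classes — having seen 0, 1, 2, or >2 copies of 'd'; counts 0 through 2 are accepting and >2 is dead.
4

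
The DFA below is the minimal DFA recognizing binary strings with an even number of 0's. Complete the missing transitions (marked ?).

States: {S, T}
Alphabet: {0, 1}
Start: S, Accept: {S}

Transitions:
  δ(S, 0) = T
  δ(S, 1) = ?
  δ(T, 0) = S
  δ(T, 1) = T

From the language and accept set, identify what each state tracks — S: even number of 0's so far; T: odd number of 0's so far.
Each missing δ(q, a) is the state matching the new tracked value after reading a.
δ(S, 1) = S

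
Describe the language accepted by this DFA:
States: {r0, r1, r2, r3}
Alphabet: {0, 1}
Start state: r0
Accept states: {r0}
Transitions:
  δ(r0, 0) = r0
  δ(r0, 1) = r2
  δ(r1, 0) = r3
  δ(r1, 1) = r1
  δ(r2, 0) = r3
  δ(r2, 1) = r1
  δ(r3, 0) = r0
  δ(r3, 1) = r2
Testing a few strings:
  '010' → reject
  '110' → reject
  '10' → reject
  '01' → reject
State roles: r0=value ≡ 0 (mod 4); r1=value ≡ 3 (mod 4); r2=value ≡ 1 (mod 4); r3=value ≡ 2 (mod 4)
All binary strings representing a multiple of 4 (read in base 2; leading zeros allowed and ε counts as 0)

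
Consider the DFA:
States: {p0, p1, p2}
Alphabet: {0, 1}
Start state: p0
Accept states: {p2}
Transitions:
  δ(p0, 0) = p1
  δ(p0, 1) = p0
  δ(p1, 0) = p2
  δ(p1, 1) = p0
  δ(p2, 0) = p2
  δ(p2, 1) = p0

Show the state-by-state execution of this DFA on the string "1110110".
read '1': p0 → p0
  read '1': p0 → p0
  read '1': p0 → p0
  read '0': p0 → p1
  read '1': p1 → p0
  read '1': p0 → p0
  read '0': p0 → p1
p0 -> p0 -> p0 -> p0 -> p1 -> p0 -> p0 -> p1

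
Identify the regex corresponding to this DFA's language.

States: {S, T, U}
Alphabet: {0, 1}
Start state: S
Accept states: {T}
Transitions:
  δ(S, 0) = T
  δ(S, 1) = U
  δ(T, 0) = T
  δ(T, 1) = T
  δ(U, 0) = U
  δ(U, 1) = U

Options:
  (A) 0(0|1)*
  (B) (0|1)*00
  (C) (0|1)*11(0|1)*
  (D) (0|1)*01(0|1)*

Check each option against the DFA on short strings; one disagreement eliminates an option:
  (A) 0(0|1)*: agrees with the DFA on every string of length ≤ 6
  (B) (0|1)*00: on '0' the DFA goes S → T and accepts (T ∈ Accept), but the regex does not match it → eliminate
  (C) (0|1)*11(0|1)*: on '0' the DFA goes S → T and accepts (T ∈ Accept), but the regex does not match it → eliminate
  (D) (0|1)*01(0|1)*: on '0' the DFA goes S → T and accepts (T ∈ Accept), but the regex does not match it → eliminate
Only (A) is consistent with the DFA.
(A) 0(0|1)*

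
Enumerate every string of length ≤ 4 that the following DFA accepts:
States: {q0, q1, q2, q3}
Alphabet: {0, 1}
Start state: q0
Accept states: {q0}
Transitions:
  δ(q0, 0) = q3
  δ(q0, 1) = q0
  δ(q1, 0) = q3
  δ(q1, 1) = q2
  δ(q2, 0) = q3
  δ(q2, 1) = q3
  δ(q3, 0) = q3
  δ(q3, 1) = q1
ε, 1, 11, 111, 1111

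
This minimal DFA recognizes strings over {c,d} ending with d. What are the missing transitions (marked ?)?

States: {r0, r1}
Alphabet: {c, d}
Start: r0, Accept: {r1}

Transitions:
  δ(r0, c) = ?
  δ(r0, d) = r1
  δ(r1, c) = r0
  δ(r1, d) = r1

From the language and accept set, identify what each state tracks — r0: last symbol not d; r1: last symbol is d.
Each missing δ(q, a) is the state matching the new tracked value after reading a.
δ(r0, c) = r0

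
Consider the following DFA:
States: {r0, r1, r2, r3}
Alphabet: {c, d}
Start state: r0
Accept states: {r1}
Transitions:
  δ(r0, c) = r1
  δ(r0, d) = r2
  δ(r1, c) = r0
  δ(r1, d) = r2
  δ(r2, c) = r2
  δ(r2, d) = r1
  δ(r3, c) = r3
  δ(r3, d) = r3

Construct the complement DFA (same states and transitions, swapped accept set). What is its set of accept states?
Complement accept states = All states \ Original accept states
= {r0, r1, r2, r3} \ {r1}
{r0, r2, r3}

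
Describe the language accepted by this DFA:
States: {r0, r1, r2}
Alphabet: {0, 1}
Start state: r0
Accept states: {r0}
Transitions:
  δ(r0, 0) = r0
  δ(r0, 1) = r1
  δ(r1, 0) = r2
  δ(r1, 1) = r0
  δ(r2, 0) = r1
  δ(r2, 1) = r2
Testing a few strings:
  '1' → reject
  '0' → accept
  '000' → accept
  '00' → accept
State roles: r0=value ≡ 0 (mod 3); r1=value ≡ 1 (mod 3); r2=value ≡ 2 (mod 3)
All binary strings representing a multiple of 3 (read in base 2; leading zeros allowed and ε counts as 0)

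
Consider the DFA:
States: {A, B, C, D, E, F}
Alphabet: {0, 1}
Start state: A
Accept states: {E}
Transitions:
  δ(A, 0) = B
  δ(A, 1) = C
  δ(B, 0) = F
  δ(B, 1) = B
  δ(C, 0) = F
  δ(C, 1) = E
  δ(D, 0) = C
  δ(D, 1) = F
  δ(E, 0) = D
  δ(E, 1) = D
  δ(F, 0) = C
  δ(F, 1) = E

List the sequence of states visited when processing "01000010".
read '0': A → B
  read '1': B → B
  read '0': B → F
  read '0': F → C
  read '0': C → F
  read '0': F → C
  read '1': C → E
  read '0': E → D
A -> B -> B -> F -> C -> F -> C -> E -> D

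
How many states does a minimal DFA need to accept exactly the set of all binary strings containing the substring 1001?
By Myhill–Nerode, count the distinguishable equivalence classes: 5 classes — one per longest suffix of the input that is a prefix of '1001' (lengths 0 through 3), plus an absorbing 'already seen 1001' class.
5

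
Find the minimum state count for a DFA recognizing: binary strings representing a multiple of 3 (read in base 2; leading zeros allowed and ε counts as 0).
By Myhill–Nerode, count the distinguishable equivalence classes: three classes — residue of the binary value mod 3.
3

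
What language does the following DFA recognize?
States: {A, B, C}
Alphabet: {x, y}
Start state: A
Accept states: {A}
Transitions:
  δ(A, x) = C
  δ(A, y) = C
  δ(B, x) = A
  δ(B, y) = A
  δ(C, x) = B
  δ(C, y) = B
Testing a few strings:
  'yyxy' → reject
  'yxyx' → reject
  'xxyx' → reject
  'yy' → reject
State roles: A=length ≡ 0 (mod 3); B=length ≡ 2 (mod 3); C=length ≡ 1 (mod 3)
All strings over {x,y} whose length is a multiple of 3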